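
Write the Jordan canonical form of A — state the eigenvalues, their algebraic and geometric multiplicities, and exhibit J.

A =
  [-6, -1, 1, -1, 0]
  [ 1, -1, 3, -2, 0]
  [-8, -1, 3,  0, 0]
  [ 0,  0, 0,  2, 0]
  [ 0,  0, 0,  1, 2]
J_2(-3) ⊕ J_2(2) ⊕ J_1(2)

The characteristic polynomial is
  det(x·I − A) = x^5 - 15*x^3 + 10*x^2 + 60*x - 72 = (x - 2)^3*(x + 3)^2

Eigenvalues and multiplicities (the geometric multiplicity of λ is n − rank(A − λI), which equals the number of Jordan blocks for λ):
  λ = -3: algebraic multiplicity = 2, geometric multiplicity = 1
  λ = 2: algebraic multiplicity = 3, geometric multiplicity = 2

Determining the block sizes for each eigenvalue:
  λ = -3: one block (gm = 1), so the single block has size am = 2 → block sizes [2]
  λ = 2: 2 blocks summing to 3 forces exactly one block of size 2 and the rest size 1 → block sizes [2, 1]

Assembling the blocks gives a Jordan form
J =
  [-3,  1, 0, 0, 0]
  [ 0, -3, 0, 0, 0]
  [ 0,  0, 2, 1, 0]
  [ 0,  0, 0, 2, 0]
  [ 0,  0, 0, 0, 2]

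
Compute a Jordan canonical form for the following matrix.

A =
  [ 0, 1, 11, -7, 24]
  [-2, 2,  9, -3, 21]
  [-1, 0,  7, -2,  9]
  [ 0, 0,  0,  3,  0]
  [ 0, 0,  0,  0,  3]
J_3(3) ⊕ J_1(3) ⊕ J_1(3)

The characteristic polynomial is
  det(x·I − A) = x^5 - 15*x^4 + 90*x^3 - 270*x^2 + 405*x - 243 = (x - 3)^5

Eigenvalues and multiplicities (the geometric multiplicity of λ is n − rank(A − λI), which equals the number of Jordan blocks for λ):
  λ = 3: algebraic multiplicity = 5, geometric multiplicity = 3

Determining the block sizes for each eigenvalue:
  λ = 3: with am = 5 and gm = 3, the partition is not yet determined (e.g. several partitions of 5 into 3 parts exist). Let N = A − (3)·I. Computing rank(N^1) = 2, rank(N^2) = 1, rank(N^3) = 0; the number of blocks of size ≥ j is rank(N^{j−1}) − rank(N^j), giving [3, 1, 1]. So we have 1 block(s) of size 3, 2 block(s) of size 1 → block sizes [3, 1, 1]

Assembling the blocks gives a Jordan form
J =
  [3, 1, 0, 0, 0]
  [0, 3, 1, 0, 0]
  [0, 0, 3, 0, 0]
  [0, 0, 0, 3, 0]
  [0, 0, 0, 0, 3]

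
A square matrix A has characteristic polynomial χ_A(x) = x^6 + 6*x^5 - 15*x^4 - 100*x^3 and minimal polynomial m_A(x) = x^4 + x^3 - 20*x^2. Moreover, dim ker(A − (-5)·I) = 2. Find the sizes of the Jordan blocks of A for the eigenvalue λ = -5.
Block sizes for λ = -5: [1, 1]

Step 1 — from the characteristic polynomial, algebraic multiplicity of λ = -5 is 2. From dim ker(A − (-5)·I) = 2, there are exactly 2 Jordan blocks for λ = -5.
Step 2 — from the minimal polynomial, the factor (x + 5) tells us the largest block for λ = -5 has size 1.
Step 3 — with total size 2, 2 blocks, and largest block 1, the block sizes (in nonincreasing order) are [1, 1].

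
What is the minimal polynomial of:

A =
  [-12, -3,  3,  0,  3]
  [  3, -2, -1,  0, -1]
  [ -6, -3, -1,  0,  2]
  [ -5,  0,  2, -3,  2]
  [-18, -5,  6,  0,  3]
x^3 + 9*x^2 + 27*x + 27

The characteristic polynomial is χ_A(x) = (x + 3)^5, so the eigenvalues are known. The minimal polynomial is
  m_A(x) = Π_λ (x − λ)^{k_λ}
where k_λ is the size of the *largest* Jordan block for λ (equivalently, the smallest k with (A − λI)^k v = 0 for every generalised eigenvector v of λ).

  λ = -3: largest Jordan block has size 3, contributing (x + 3)^3

So m_A(x) = (x + 3)^3 = x^3 + 9*x^2 + 27*x + 27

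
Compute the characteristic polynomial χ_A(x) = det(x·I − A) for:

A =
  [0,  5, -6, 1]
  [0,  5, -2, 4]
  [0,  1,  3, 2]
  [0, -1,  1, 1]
x^4 - 9*x^3 + 27*x^2 - 27*x

Expanding det(x·I − A) (e.g. by cofactor expansion or by noting that A is similar to its Jordan form J, which has the same characteristic polynomial as A) gives
  χ_A(x) = x^4 - 9*x^3 + 27*x^2 - 27*x
which factors as x*(x - 3)^3. The eigenvalues (with algebraic multiplicities) are λ = 0 with multiplicity 1, λ = 3 with multiplicity 3.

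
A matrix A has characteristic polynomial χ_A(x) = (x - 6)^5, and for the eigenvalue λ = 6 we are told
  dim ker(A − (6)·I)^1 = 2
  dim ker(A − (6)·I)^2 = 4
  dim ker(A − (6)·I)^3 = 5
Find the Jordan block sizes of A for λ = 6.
Block sizes for λ = 6: [3, 2]

From the dimensions of kernels of powers, the number of Jordan blocks of size at least j is d_j − d_{j−1} where d_j = dim ker(N^j) (with d_0 = 0). Computing the differences gives [2, 2, 1].
The number of blocks of size exactly k is (#blocks of size ≥ k) − (#blocks of size ≥ k + 1), so the partition is: 1 block(s) of size 2, 1 block(s) of size 3.
In nonincreasing order the block sizes are [3, 2].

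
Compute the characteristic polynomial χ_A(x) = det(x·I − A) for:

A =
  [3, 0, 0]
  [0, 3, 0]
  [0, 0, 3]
x^3 - 9*x^2 + 27*x - 27

Expanding det(x·I − A) (e.g. by cofactor expansion or by noting that A is similar to its Jordan form J, which has the same characteristic polynomial as A) gives
  χ_A(x) = x^3 - 9*x^2 + 27*x - 27
which factors as (x - 3)^3. The eigenvalues (with algebraic multiplicities) are λ = 3 with multiplicity 3.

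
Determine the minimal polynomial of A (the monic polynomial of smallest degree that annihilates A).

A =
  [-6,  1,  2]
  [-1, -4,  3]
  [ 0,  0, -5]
x^3 + 15*x^2 + 75*x + 125

The characteristic polynomial is χ_A(x) = (x + 5)^3, so the eigenvalues are known. The minimal polynomial is
  m_A(x) = Π_λ (x − λ)^{k_λ}
where k_λ is the size of the *largest* Jordan block for λ (equivalently, the smallest k with (A − λI)^k v = 0 for every generalised eigenvector v of λ).

  λ = -5: largest Jordan block has size 3, contributing (x + 5)^3

So m_A(x) = (x + 5)^3 = x^3 + 15*x^2 + 75*x + 125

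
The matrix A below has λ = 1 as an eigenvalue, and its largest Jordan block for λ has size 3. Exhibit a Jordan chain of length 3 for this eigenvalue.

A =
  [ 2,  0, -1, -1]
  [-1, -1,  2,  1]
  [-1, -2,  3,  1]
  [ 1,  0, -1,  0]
A Jordan chain for λ = 1 of length 3:
v_1 = (1, 0, 0, 1)ᵀ
v_2 = (1, -1, -1, 1)ᵀ
v_3 = (1, 0, 0, 0)ᵀ

Let N = A − (1)·I. We want v_3 with N^3 v_3 = 0 but N^2 v_3 ≠ 0; then v_{j-1} := N · v_j for j = 3, …, 2.

Pick v_3 = (1, 0, 0, 0)ᵀ.
Then v_2 = N · v_3 = (1, -1, -1, 1)ᵀ.
Then v_1 = N · v_2 = (1, 0, 0, 1)ᵀ.

Sanity check: (A − (1)·I) v_1 = (0, 0, 0, 0)ᵀ = 0. ✓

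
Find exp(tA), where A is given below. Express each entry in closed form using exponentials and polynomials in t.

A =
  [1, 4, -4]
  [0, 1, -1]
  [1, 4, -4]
e^{tA} =
  [2*t*exp(-t) + exp(-t), 4*t*exp(-t), -4*t*exp(-t)]
  [t*exp(-t) - 1 + exp(-t), 2*t*exp(-t) + exp(-t), -2*t*exp(-t) + 1 - exp(-t)]
  [2*t*exp(-t) - 1 + exp(-t), 4*t*exp(-t), -4*t*exp(-t) + 1]

Strategy: write A = P · J · P⁻¹ where J is a Jordan canonical form, so e^{tA} = P · e^{tJ} · P⁻¹, and e^{tJ} can be computed block-by-block.

A has Jordan form
J =
  [-1,  1, 0]
  [ 0, -1, 0]
  [ 0,  0, 0]
(up to reordering of blocks).

Per-block formulas:
  For a 2×2 Jordan block J_2(-1): exp(t · J_2(-1)) = e^(-1t)·(I + t·N), where N is the 2×2 nilpotent shift.
  For a 1×1 block at λ = 0: exp(t · [0]) = [e^(0t)].

After assembling e^{tJ} and conjugating by P, we get:

e^{tA} =
  [2*t*exp(-t) + exp(-t), 4*t*exp(-t), -4*t*exp(-t)]
  [t*exp(-t) - 1 + exp(-t), 2*t*exp(-t) + exp(-t), -2*t*exp(-t) + 1 - exp(-t)]
  [2*t*exp(-t) - 1 + exp(-t), 4*t*exp(-t), -4*t*exp(-t) + 1]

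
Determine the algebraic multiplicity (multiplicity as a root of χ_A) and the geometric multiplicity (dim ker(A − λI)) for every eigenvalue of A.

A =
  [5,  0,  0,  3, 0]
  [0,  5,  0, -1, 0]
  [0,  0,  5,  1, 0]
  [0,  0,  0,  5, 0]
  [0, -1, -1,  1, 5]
λ = 5: alg = 5, geom = 3

Step 1 — factor the characteristic polynomial to read off the algebraic multiplicities:
  χ_A(x) = (x - 5)^5

Step 2 — compute geometric multiplicities via the rank-nullity identity g(λ) = n − rank(A − λI):
  rank(A − (5)·I) = 2, so dim ker(A − (5)·I) = n − 2 = 3

Summary:
  λ = 5: algebraic multiplicity = 5, geometric multiplicity = 3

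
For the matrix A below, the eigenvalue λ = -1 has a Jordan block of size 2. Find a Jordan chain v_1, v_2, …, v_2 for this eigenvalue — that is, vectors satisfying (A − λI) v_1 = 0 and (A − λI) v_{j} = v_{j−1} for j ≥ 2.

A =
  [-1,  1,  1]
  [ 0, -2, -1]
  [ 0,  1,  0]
A Jordan chain for λ = -1 of length 2:
v_1 = (1, -1, 1)ᵀ
v_2 = (0, 1, 0)ᵀ

Let N = A − (-1)·I. We want v_2 with N^2 v_2 = 0 but N^1 v_2 ≠ 0; then v_{j-1} := N · v_j for j = 2, …, 2.

Pick v_2 = (0, 1, 0)ᵀ.
Then v_1 = N · v_2 = (1, -1, 1)ᵀ.

Sanity check: (A − (-1)·I) v_1 = (0, 0, 0)ᵀ = 0. ✓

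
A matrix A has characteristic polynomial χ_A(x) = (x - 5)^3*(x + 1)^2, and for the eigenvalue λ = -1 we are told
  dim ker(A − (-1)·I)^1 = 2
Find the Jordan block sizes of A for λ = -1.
Block sizes for λ = -1: [1, 1]

From the dimensions of kernels of powers, the number of Jordan blocks of size at least j is d_j − d_{j−1} where d_j = dim ker(N^j) (with d_0 = 0). Computing the differences gives [2].
The number of blocks of size exactly k is (#blocks of size ≥ k) − (#blocks of size ≥ k + 1), so the partition is: 2 block(s) of size 1.
In nonincreasing order the block sizes are [1, 1].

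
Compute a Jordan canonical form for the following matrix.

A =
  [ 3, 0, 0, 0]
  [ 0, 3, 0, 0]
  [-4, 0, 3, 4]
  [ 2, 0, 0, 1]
J_1(1) ⊕ J_1(3) ⊕ J_1(3) ⊕ J_1(3)

The characteristic polynomial is
  det(x·I − A) = x^4 - 10*x^3 + 36*x^2 - 54*x + 27 = (x - 3)^3*(x - 1)

Eigenvalues and multiplicities (the geometric multiplicity of λ is n − rank(A − λI), which equals the number of Jordan blocks for λ):
  λ = 1: algebraic multiplicity = 1, geometric multiplicity = 1
  λ = 3: algebraic multiplicity = 3, geometric multiplicity = 3

Determining the block sizes for each eigenvalue:
  λ = 1: one block (gm = 1), so the single block has size am = 1 → block sizes [1]
  λ = 3: gm = am = 3, so every block has size 1 → block sizes [1, 1, 1]

Assembling the blocks gives a Jordan form
J =
  [1, 0, 0, 0]
  [0, 3, 0, 0]
  [0, 0, 3, 0]
  [0, 0, 0, 3]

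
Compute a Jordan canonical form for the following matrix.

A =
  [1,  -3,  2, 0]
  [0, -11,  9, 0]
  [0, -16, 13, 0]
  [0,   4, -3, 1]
J_3(1) ⊕ J_1(1)

The characteristic polynomial is
  det(x·I − A) = x^4 - 4*x^3 + 6*x^2 - 4*x + 1 = (x - 1)^4

Eigenvalues and multiplicities (the geometric multiplicity of λ is n − rank(A − λI), which equals the number of Jordan blocks for λ):
  λ = 1: algebraic multiplicity = 4, geometric multiplicity = 2

Determining the block sizes for each eigenvalue:
  λ = 1: with am = 4 and gm = 2, the partition is not yet determined (e.g. several partitions of 4 into 2 parts exist). Let N = A − (1)·I. Computing rank(N^1) = 2, rank(N^2) = 1, rank(N^3) = 0; the number of blocks of size ≥ j is rank(N^{j−1}) − rank(N^j), giving [2, 1, 1]. So we have 1 block(s) of size 3, 1 block(s) of size 1 → block sizes [3, 1]

Assembling the blocks gives a Jordan form
J =
  [1, 1, 0, 0]
  [0, 1, 1, 0]
  [0, 0, 1, 0]
  [0, 0, 0, 1]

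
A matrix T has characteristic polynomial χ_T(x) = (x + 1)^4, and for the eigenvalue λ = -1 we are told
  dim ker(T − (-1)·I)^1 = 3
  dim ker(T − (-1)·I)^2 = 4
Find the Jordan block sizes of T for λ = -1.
Block sizes for λ = -1: [2, 1, 1]

From the dimensions of kernels of powers, the number of Jordan blocks of size at least j is d_j − d_{j−1} where d_j = dim ker(N^j) (with d_0 = 0). Computing the differences gives [3, 1].
The number of blocks of size exactly k is (#blocks of size ≥ k) − (#blocks of size ≥ k + 1), so the partition is: 2 block(s) of size 1, 1 block(s) of size 2.
In nonincreasing order the block sizes are [2, 1, 1].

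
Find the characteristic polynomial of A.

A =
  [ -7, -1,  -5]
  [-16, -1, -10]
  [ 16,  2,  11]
x^3 - 3*x^2 + 3*x - 1

Expanding det(x·I − A) (e.g. by cofactor expansion or by noting that A is similar to its Jordan form J, which has the same characteristic polynomial as A) gives
  χ_A(x) = x^3 - 3*x^2 + 3*x - 1
which factors as (x - 1)^3. The eigenvalues (with algebraic multiplicities) are λ = 1 with multiplicity 3.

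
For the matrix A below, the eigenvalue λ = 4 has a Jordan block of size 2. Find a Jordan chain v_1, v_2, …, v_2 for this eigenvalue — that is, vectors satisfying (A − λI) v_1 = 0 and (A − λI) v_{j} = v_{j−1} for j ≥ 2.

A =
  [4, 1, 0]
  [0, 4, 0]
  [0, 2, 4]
A Jordan chain for λ = 4 of length 2:
v_1 = (1, 0, 2)ᵀ
v_2 = (0, 1, 0)ᵀ

Let N = A − (4)·I. We want v_2 with N^2 v_2 = 0 but N^1 v_2 ≠ 0; then v_{j-1} := N · v_j for j = 2, …, 2.

Pick v_2 = (0, 1, 0)ᵀ.
Then v_1 = N · v_2 = (1, 0, 2)ᵀ.

Sanity check: (A − (4)·I) v_1 = (0, 0, 0)ᵀ = 0. ✓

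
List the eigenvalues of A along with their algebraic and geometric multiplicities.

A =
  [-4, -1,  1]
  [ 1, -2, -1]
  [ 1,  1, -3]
λ = -3: alg = 3, geom = 1

Step 1 — factor the characteristic polynomial to read off the algebraic multiplicities:
  χ_A(x) = (x + 3)^3

Step 2 — compute geometric multiplicities via the rank-nullity identity g(λ) = n − rank(A − λI):
  rank(A − (-3)·I) = 2, so dim ker(A − (-3)·I) = n − 2 = 1

Summary:
  λ = -3: algebraic multiplicity = 3, geometric multiplicity = 1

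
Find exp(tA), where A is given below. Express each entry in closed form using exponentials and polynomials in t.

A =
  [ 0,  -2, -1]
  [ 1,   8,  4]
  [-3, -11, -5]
e^{tA} =
  [t^2*exp(t) - t*exp(t) + exp(t), -t^2*exp(t)/2 - 2*t*exp(t), -t^2*exp(t)/2 - t*exp(t)]
  [-3*t^2*exp(t) + t*exp(t), 3*t^2*exp(t)/2 + 7*t*exp(t) + exp(t), 3*t^2*exp(t)/2 + 4*t*exp(t)]
  [5*t^2*exp(t) - 3*t*exp(t), -5*t^2*exp(t)/2 - 11*t*exp(t), -5*t^2*exp(t)/2 - 6*t*exp(t) + exp(t)]

Strategy: write A = P · J · P⁻¹ where J is a Jordan canonical form, so e^{tA} = P · e^{tJ} · P⁻¹, and e^{tJ} can be computed block-by-block.

A has Jordan form
J =
  [1, 1, 0]
  [0, 1, 1]
  [0, 0, 1]
(up to reordering of blocks).

Per-block formulas:
  For a 3×3 Jordan block J_3(1): exp(t · J_3(1)) = e^(1t)·(I + t·N + (t^2/2)·N^2), where N is the 3×3 nilpotent shift.

After assembling e^{tJ} and conjugating by P, we get:

e^{tA} =
  [t^2*exp(t) - t*exp(t) + exp(t), -t^2*exp(t)/2 - 2*t*exp(t), -t^2*exp(t)/2 - t*exp(t)]
  [-3*t^2*exp(t) + t*exp(t), 3*t^2*exp(t)/2 + 7*t*exp(t) + exp(t), 3*t^2*exp(t)/2 + 4*t*exp(t)]
  [5*t^2*exp(t) - 3*t*exp(t), -5*t^2*exp(t)/2 - 11*t*exp(t), -5*t^2*exp(t)/2 - 6*t*exp(t) + exp(t)]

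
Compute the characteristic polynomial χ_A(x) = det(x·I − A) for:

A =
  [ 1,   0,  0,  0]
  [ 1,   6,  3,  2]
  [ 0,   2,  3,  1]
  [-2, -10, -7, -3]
x^4 - 7*x^3 + 18*x^2 - 20*x + 8

Expanding det(x·I − A) (e.g. by cofactor expansion or by noting that A is similar to its Jordan form J, which has the same characteristic polynomial as A) gives
  χ_A(x) = x^4 - 7*x^3 + 18*x^2 - 20*x + 8
which factors as (x - 2)^3*(x - 1). The eigenvalues (with algebraic multiplicities) are λ = 1 with multiplicity 1, λ = 2 with multiplicity 3.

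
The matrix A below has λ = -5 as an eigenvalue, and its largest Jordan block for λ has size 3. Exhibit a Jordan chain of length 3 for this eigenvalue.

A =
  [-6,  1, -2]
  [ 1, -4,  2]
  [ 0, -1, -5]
A Jordan chain for λ = -5 of length 3:
v_1 = (2, 0, -1)ᵀ
v_2 = (-1, 1, 0)ᵀ
v_3 = (1, 0, 0)ᵀ

Let N = A − (-5)·I. We want v_3 with N^3 v_3 = 0 but N^2 v_3 ≠ 0; then v_{j-1} := N · v_j for j = 3, …, 2.

Pick v_3 = (1, 0, 0)ᵀ.
Then v_2 = N · v_3 = (-1, 1, 0)ᵀ.
Then v_1 = N · v_2 = (2, 0, -1)ᵀ.

Sanity check: (A − (-5)·I) v_1 = (0, 0, 0)ᵀ = 0. ✓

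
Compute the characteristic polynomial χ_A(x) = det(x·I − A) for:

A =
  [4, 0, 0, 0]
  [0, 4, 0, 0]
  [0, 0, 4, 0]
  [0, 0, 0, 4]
x^4 - 16*x^3 + 96*x^2 - 256*x + 256

Expanding det(x·I − A) (e.g. by cofactor expansion or by noting that A is similar to its Jordan form J, which has the same characteristic polynomial as A) gives
  χ_A(x) = x^4 - 16*x^3 + 96*x^2 - 256*x + 256
which factors as (x - 4)^4. The eigenvalues (with algebraic multiplicities) are λ = 4 with multiplicity 4.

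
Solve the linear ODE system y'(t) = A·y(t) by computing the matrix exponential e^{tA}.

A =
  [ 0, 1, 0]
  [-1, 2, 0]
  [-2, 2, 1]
e^{tA} =
  [-t*exp(t) + exp(t), t*exp(t), 0]
  [-t*exp(t), t*exp(t) + exp(t), 0]
  [-2*t*exp(t), 2*t*exp(t), exp(t)]

Strategy: write A = P · J · P⁻¹ where J is a Jordan canonical form, so e^{tA} = P · e^{tJ} · P⁻¹, and e^{tJ} can be computed block-by-block.

A has Jordan form
J =
  [1, 1, 0]
  [0, 1, 0]
  [0, 0, 1]
(up to reordering of blocks).

Per-block formulas:
  For a 2×2 Jordan block J_2(1): exp(t · J_2(1)) = e^(1t)·(I + t·N), where N is the 2×2 nilpotent shift.
  For a 1×1 block at λ = 1: exp(t · [1]) = [e^(1t)].

After assembling e^{tJ} and conjugating by P, we get:

e^{tA} =
  [-t*exp(t) + exp(t), t*exp(t), 0]
  [-t*exp(t), t*exp(t) + exp(t), 0]
  [-2*t*exp(t), 2*t*exp(t), exp(t)]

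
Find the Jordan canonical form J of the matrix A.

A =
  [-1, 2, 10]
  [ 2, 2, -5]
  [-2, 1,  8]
J_2(3) ⊕ J_1(3)

The characteristic polynomial is
  det(x·I − A) = x^3 - 9*x^2 + 27*x - 27 = (x - 3)^3

Eigenvalues and multiplicities (the geometric multiplicity of λ is n − rank(A − λI), which equals the number of Jordan blocks for λ):
  λ = 3: algebraic multiplicity = 3, geometric multiplicity = 2

Determining the block sizes for each eigenvalue:
  λ = 3: 2 blocks summing to 3 forces exactly one block of size 2 and the rest size 1 → block sizes [2, 1]

Assembling the blocks gives a Jordan form
J =
  [3, 1, 0]
  [0, 3, 0]
  [0, 0, 3]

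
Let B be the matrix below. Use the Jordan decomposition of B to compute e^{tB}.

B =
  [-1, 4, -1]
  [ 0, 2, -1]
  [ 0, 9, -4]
e^{tB} =
  [exp(-t), 3*t^2*exp(-t)/2 + 4*t*exp(-t), -t^2*exp(-t)/2 - t*exp(-t)]
  [0, 3*t*exp(-t) + exp(-t), -t*exp(-t)]
  [0, 9*t*exp(-t), -3*t*exp(-t) + exp(-t)]

Strategy: write B = P · J · P⁻¹ where J is a Jordan canonical form, so e^{tB} = P · e^{tJ} · P⁻¹, and e^{tJ} can be computed block-by-block.

B has Jordan form
J =
  [-1,  1,  0]
  [ 0, -1,  1]
  [ 0,  0, -1]
(up to reordering of blocks).

Per-block formulas:
  For a 3×3 Jordan block J_3(-1): exp(t · J_3(-1)) = e^(-1t)·(I + t·N + (t^2/2)·N^2), where N is the 3×3 nilpotent shift.

After assembling e^{tJ} and conjugating by P, we get:

e^{tB} =
  [exp(-t), 3*t^2*exp(-t)/2 + 4*t*exp(-t), -t^2*exp(-t)/2 - t*exp(-t)]
  [0, 3*t*exp(-t) + exp(-t), -t*exp(-t)]
  [0, 9*t*exp(-t), -3*t*exp(-t) + exp(-t)]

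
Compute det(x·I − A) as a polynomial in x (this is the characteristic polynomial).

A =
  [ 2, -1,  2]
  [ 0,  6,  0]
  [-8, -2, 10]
x^3 - 18*x^2 + 108*x - 216

Expanding det(x·I − A) (e.g. by cofactor expansion or by noting that A is similar to its Jordan form J, which has the same characteristic polynomial as A) gives
  χ_A(x) = x^3 - 18*x^2 + 108*x - 216
which factors as (x - 6)^3. The eigenvalues (with algebraic multiplicities) are λ = 6 with multiplicity 3.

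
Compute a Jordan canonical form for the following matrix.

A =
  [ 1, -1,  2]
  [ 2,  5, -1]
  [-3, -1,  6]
J_3(4)

The characteristic polynomial is
  det(x·I − A) = x^3 - 12*x^2 + 48*x - 64 = (x - 4)^3

Eigenvalues and multiplicities (the geometric multiplicity of λ is n − rank(A − λI), which equals the number of Jordan blocks for λ):
  λ = 4: algebraic multiplicity = 3, geometric multiplicity = 1

Determining the block sizes for each eigenvalue:
  λ = 4: one block (gm = 1), so the single block has size am = 3 → block sizes [3]

Assembling the blocks gives a Jordan form
J =
  [4, 1, 0]
  [0, 4, 1]
  [0, 0, 4]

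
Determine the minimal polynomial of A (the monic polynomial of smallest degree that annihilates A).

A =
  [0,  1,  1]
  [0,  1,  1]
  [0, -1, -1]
x^2

The characteristic polynomial is χ_A(x) = x^3, so the eigenvalues are known. The minimal polynomial is
  m_A(x) = Π_λ (x − λ)^{k_λ}
where k_λ is the size of the *largest* Jordan block for λ (equivalently, the smallest k with (A − λI)^k v = 0 for every generalised eigenvector v of λ).

  λ = 0: largest Jordan block has size 2, contributing (x − 0)^2

So m_A(x) = x^2 = x^2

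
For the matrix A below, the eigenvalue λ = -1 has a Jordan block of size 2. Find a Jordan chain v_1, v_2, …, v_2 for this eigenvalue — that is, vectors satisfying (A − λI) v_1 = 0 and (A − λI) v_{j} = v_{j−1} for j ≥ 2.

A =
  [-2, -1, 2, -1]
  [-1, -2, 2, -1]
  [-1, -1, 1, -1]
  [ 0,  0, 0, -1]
A Jordan chain for λ = -1 of length 2:
v_1 = (-1, -1, -1, 0)ᵀ
v_2 = (1, 0, 0, 0)ᵀ

Let N = A − (-1)·I. We want v_2 with N^2 v_2 = 0 but N^1 v_2 ≠ 0; then v_{j-1} := N · v_j for j = 2, …, 2.

Pick v_2 = (1, 0, 0, 0)ᵀ.
Then v_1 = N · v_2 = (-1, -1, -1, 0)ᵀ.

Sanity check: (A − (-1)·I) v_1 = (0, 0, 0, 0)ᵀ = 0. ✓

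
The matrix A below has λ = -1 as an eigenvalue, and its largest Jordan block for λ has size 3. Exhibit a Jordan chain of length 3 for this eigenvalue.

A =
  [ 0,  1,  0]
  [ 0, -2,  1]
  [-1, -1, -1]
A Jordan chain for λ = -1 of length 3:
v_1 = (1, -1, -1)ᵀ
v_2 = (1, 0, -1)ᵀ
v_3 = (1, 0, 0)ᵀ

Let N = A − (-1)·I. We want v_3 with N^3 v_3 = 0 but N^2 v_3 ≠ 0; then v_{j-1} := N · v_j for j = 3, …, 2.

Pick v_3 = (1, 0, 0)ᵀ.
Then v_2 = N · v_3 = (1, 0, -1)ᵀ.
Then v_1 = N · v_2 = (1, -1, -1)ᵀ.

Sanity check: (A − (-1)·I) v_1 = (0, 0, 0)ᵀ = 0. ✓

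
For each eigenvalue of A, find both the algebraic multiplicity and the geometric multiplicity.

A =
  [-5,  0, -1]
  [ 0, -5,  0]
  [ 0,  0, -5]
λ = -5: alg = 3, geom = 2

Step 1 — factor the characteristic polynomial to read off the algebraic multiplicities:
  χ_A(x) = (x + 5)^3

Step 2 — compute geometric multiplicities via the rank-nullity identity g(λ) = n − rank(A − λI):
  rank(A − (-5)·I) = 1, so dim ker(A − (-5)·I) = n − 1 = 2

Summary:
  λ = -5: algebraic multiplicity = 3, geometric multiplicity = 2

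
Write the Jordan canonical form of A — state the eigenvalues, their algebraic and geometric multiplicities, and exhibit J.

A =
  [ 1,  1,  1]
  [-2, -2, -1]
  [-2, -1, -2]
J_2(-1) ⊕ J_1(-1)

The characteristic polynomial is
  det(x·I − A) = x^3 + 3*x^2 + 3*x + 1 = (x + 1)^3

Eigenvalues and multiplicities (the geometric multiplicity of λ is n − rank(A − λI), which equals the number of Jordan blocks for λ):
  λ = -1: algebraic multiplicity = 3, geometric multiplicity = 2

Determining the block sizes for each eigenvalue:
  λ = -1: 2 blocks summing to 3 forces exactly one block of size 2 and the rest size 1 → block sizes [2, 1]

Assembling the blocks gives a Jordan form
J =
  [-1,  1,  0]
  [ 0, -1,  0]
  [ 0,  0, -1]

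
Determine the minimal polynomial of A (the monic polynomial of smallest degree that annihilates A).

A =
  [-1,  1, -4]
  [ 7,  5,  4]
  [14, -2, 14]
x^2 - 12*x + 36

The characteristic polynomial is χ_A(x) = (x - 6)^3, so the eigenvalues are known. The minimal polynomial is
  m_A(x) = Π_λ (x − λ)^{k_λ}
where k_λ is the size of the *largest* Jordan block for λ (equivalently, the smallest k with (A − λI)^k v = 0 for every generalised eigenvector v of λ).

  λ = 6: largest Jordan block has size 2, contributing (x − 6)^2

So m_A(x) = (x - 6)^2 = x^2 - 12*x + 36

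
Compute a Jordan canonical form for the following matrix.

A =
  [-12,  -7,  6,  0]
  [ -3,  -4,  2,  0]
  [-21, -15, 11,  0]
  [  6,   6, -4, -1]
J_1(-3) ⊕ J_2(-1) ⊕ J_1(-1)

The characteristic polynomial is
  det(x·I − A) = x^4 + 6*x^3 + 12*x^2 + 10*x + 3 = (x + 1)^3*(x + 3)

Eigenvalues and multiplicities (the geometric multiplicity of λ is n − rank(A − λI), which equals the number of Jordan blocks for λ):
  λ = -3: algebraic multiplicity = 1, geometric multiplicity = 1
  λ = -1: algebraic multiplicity = 3, geometric multiplicity = 2

Determining the block sizes for each eigenvalue:
  λ = -3: one block (gm = 1), so the single block has size am = 1 → block sizes [1]
  λ = -1: 2 blocks summing to 3 forces exactly one block of size 2 and the rest size 1 → block sizes [2, 1]

Assembling the blocks gives a Jordan form
J =
  [-3,  0,  0,  0]
  [ 0, -1,  1,  0]
  [ 0,  0, -1,  0]
  [ 0,  0,  0, -1]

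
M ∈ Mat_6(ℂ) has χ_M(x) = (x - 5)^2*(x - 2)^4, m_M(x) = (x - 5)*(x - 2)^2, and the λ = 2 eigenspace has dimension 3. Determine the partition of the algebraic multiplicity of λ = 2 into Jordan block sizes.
Block sizes for λ = 2: [2, 1, 1]

Step 1 — from the characteristic polynomial, algebraic multiplicity of λ = 2 is 4. From dim ker(M − (2)·I) = 3, there are exactly 3 Jordan blocks for λ = 2.
Step 2 — from the minimal polynomial, the factor (x − 2)^2 tells us the largest block for λ = 2 has size 2.
Step 3 — with total size 4, 3 blocks, and largest block 2, the block sizes (in nonincreasing order) are [2, 1, 1].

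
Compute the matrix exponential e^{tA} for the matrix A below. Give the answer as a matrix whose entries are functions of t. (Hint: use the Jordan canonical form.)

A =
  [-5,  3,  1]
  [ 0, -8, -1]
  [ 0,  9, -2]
e^{tA} =
  [exp(-5*t), 3*t*exp(-5*t), t*exp(-5*t)]
  [0, -3*t*exp(-5*t) + exp(-5*t), -t*exp(-5*t)]
  [0, 9*t*exp(-5*t), 3*t*exp(-5*t) + exp(-5*t)]

Strategy: write A = P · J · P⁻¹ where J is a Jordan canonical form, so e^{tA} = P · e^{tJ} · P⁻¹, and e^{tJ} can be computed block-by-block.

A has Jordan form
J =
  [-5,  1,  0]
  [ 0, -5,  0]
  [ 0,  0, -5]
(up to reordering of blocks).

Per-block formulas:
  For a 1×1 block at λ = -5: exp(t · [-5]) = [e^(-5t)].
  For a 2×2 Jordan block J_2(-5): exp(t · J_2(-5)) = e^(-5t)·(I + t·N), where N is the 2×2 nilpotent shift.

After assembling e^{tJ} and conjugating by P, we get:

e^{tA} =
  [exp(-5*t), 3*t*exp(-5*t), t*exp(-5*t)]
  [0, -3*t*exp(-5*t) + exp(-5*t), -t*exp(-5*t)]
  [0, 9*t*exp(-5*t), 3*t*exp(-5*t) + exp(-5*t)]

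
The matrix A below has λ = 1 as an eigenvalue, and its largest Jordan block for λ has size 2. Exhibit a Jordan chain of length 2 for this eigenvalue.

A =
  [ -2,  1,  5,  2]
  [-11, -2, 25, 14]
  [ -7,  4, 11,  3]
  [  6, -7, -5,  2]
A Jordan chain for λ = 1 of length 2:
v_1 = (1, -3, 4, -7)ᵀ
v_2 = (0, 1, 0, 0)ᵀ

Let N = A − (1)·I. We want v_2 with N^2 v_2 = 0 but N^1 v_2 ≠ 0; then v_{j-1} := N · v_j for j = 2, …, 2.

Pick v_2 = (0, 1, 0, 0)ᵀ.
Then v_1 = N · v_2 = (1, -3, 4, -7)ᵀ.

Sanity check: (A − (1)·I) v_1 = (0, 0, 0, 0)ᵀ = 0. ✓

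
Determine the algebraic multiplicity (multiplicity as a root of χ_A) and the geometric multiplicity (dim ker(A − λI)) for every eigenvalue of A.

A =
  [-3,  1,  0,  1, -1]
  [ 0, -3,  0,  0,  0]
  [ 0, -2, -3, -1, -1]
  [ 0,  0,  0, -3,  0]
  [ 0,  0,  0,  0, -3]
λ = -3: alg = 5, geom = 3

Step 1 — factor the characteristic polynomial to read off the algebraic multiplicities:
  χ_A(x) = (x + 3)^5

Step 2 — compute geometric multiplicities via the rank-nullity identity g(λ) = n − rank(A − λI):
  rank(A − (-3)·I) = 2, so dim ker(A − (-3)·I) = n − 2 = 3

Summary:
  λ = -3: algebraic multiplicity = 5, geometric multiplicity = 3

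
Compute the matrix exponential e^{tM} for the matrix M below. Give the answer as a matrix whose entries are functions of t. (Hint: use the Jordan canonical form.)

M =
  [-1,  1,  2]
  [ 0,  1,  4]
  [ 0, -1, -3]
e^{tM} =
  [exp(-t), t*exp(-t), 2*t*exp(-t)]
  [0, 2*t*exp(-t) + exp(-t), 4*t*exp(-t)]
  [0, -t*exp(-t), -2*t*exp(-t) + exp(-t)]

Strategy: write M = P · J · P⁻¹ where J is a Jordan canonical form, so e^{tM} = P · e^{tJ} · P⁻¹, and e^{tJ} can be computed block-by-block.

M has Jordan form
J =
  [-1,  1,  0]
  [ 0, -1,  0]
  [ 0,  0, -1]
(up to reordering of blocks).

Per-block formulas:
  For a 2×2 Jordan block J_2(-1): exp(t · J_2(-1)) = e^(-1t)·(I + t·N), where N is the 2×2 nilpotent shift.
  For a 1×1 block at λ = -1: exp(t · [-1]) = [e^(-1t)].

After assembling e^{tJ} and conjugating by P, we get:

e^{tM} =
  [exp(-t), t*exp(-t), 2*t*exp(-t)]
  [0, 2*t*exp(-t) + exp(-t), 4*t*exp(-t)]
  [0, -t*exp(-t), -2*t*exp(-t) + exp(-t)]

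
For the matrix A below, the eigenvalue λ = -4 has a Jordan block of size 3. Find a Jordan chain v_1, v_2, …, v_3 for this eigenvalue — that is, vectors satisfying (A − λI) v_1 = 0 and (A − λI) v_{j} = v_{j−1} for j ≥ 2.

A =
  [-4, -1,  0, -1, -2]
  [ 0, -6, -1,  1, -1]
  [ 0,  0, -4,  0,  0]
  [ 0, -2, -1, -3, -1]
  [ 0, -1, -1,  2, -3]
A Jordan chain for λ = -4 of length 3:
v_1 = (6, 3, 0, 3, -3)ᵀ
v_2 = (-1, -2, 0, -2, -1)ᵀ
v_3 = (0, 1, 0, 0, 0)ᵀ

Let N = A − (-4)·I. We want v_3 with N^3 v_3 = 0 but N^2 v_3 ≠ 0; then v_{j-1} := N · v_j for j = 3, …, 2.

Pick v_3 = (0, 1, 0, 0, 0)ᵀ.
Then v_2 = N · v_3 = (-1, -2, 0, -2, -1)ᵀ.
Then v_1 = N · v_2 = (6, 3, 0, 3, -3)ᵀ.

Sanity check: (A − (-4)·I) v_1 = (0, 0, 0, 0, 0)ᵀ = 0. ✓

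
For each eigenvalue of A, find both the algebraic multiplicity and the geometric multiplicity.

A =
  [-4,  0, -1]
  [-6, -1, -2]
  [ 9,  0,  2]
λ = -1: alg = 3, geom = 2

Step 1 — factor the characteristic polynomial to read off the algebraic multiplicities:
  χ_A(x) = (x + 1)^3

Step 2 — compute geometric multiplicities via the rank-nullity identity g(λ) = n − rank(A − λI):
  rank(A − (-1)·I) = 1, so dim ker(A − (-1)·I) = n − 1 = 2

Summary:
  λ = -1: algebraic multiplicity = 3, geometric multiplicity = 2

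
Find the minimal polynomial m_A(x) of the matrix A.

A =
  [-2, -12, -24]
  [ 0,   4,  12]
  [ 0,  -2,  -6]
x^2 + 2*x

The characteristic polynomial is χ_A(x) = x*(x + 2)^2, so the eigenvalues are known. The minimal polynomial is
  m_A(x) = Π_λ (x − λ)^{k_λ}
where k_λ is the size of the *largest* Jordan block for λ (equivalently, the smallest k with (A − λI)^k v = 0 for every generalised eigenvector v of λ).

  λ = -2: largest Jordan block has size 1, contributing (x + 2)
  λ = 0: largest Jordan block has size 1, contributing (x − 0)

So m_A(x) = x*(x + 2) = x^2 + 2*x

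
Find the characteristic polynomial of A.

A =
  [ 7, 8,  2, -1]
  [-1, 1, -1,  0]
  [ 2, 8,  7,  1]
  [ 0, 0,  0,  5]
x^4 - 20*x^3 + 150*x^2 - 500*x + 625

Expanding det(x·I − A) (e.g. by cofactor expansion or by noting that A is similar to its Jordan form J, which has the same characteristic polynomial as A) gives
  χ_A(x) = x^4 - 20*x^3 + 150*x^2 - 500*x + 625
which factors as (x - 5)^4. The eigenvalues (with algebraic multiplicities) are λ = 5 with multiplicity 4.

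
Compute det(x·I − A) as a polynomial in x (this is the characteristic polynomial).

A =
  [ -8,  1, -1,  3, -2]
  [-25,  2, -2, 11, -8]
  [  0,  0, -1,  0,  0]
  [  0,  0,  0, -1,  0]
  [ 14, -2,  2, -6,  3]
x^5 + 5*x^4 + 10*x^3 + 10*x^2 + 5*x + 1

Expanding det(x·I − A) (e.g. by cofactor expansion or by noting that A is similar to its Jordan form J, which has the same characteristic polynomial as A) gives
  χ_A(x) = x^5 + 5*x^4 + 10*x^3 + 10*x^2 + 5*x + 1
which factors as (x + 1)^5. The eigenvalues (with algebraic multiplicities) are λ = -1 with multiplicity 5.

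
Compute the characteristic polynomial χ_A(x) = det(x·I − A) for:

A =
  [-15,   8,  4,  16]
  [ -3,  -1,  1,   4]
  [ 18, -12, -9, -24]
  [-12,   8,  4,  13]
x^4 + 12*x^3 + 54*x^2 + 108*x + 81

Expanding det(x·I − A) (e.g. by cofactor expansion or by noting that A is similar to its Jordan form J, which has the same characteristic polynomial as A) gives
  χ_A(x) = x^4 + 12*x^3 + 54*x^2 + 108*x + 81
which factors as (x + 3)^4. The eigenvalues (with algebraic multiplicities) are λ = -3 with multiplicity 4.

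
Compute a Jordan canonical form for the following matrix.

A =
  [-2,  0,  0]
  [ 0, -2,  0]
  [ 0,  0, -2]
J_1(-2) ⊕ J_1(-2) ⊕ J_1(-2)

The characteristic polynomial is
  det(x·I − A) = x^3 + 6*x^2 + 12*x + 8 = (x + 2)^3

Eigenvalues and multiplicities (the geometric multiplicity of λ is n − rank(A − λI), which equals the number of Jordan blocks for λ):
  λ = -2: algebraic multiplicity = 3, geometric multiplicity = 3

Determining the block sizes for each eigenvalue:
  λ = -2: gm = am = 3, so every block has size 1 → block sizes [1, 1, 1]

Assembling the blocks gives a Jordan form
J =
  [-2,  0,  0]
  [ 0, -2,  0]
  [ 0,  0, -2]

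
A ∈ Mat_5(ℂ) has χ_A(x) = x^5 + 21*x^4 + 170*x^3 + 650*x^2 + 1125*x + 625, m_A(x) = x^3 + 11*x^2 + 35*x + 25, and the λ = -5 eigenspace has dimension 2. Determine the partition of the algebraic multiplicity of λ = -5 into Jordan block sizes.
Block sizes for λ = -5: [2, 2]

Step 1 — from the characteristic polynomial, algebraic multiplicity of λ = -5 is 4. From dim ker(A − (-5)·I) = 2, there are exactly 2 Jordan blocks for λ = -5.
Step 2 — from the minimal polynomial, the factor (x + 5)^2 tells us the largest block for λ = -5 has size 2.
Step 3 — with total size 4, 2 blocks, and largest block 2, the block sizes (in nonincreasing order) are [2, 2].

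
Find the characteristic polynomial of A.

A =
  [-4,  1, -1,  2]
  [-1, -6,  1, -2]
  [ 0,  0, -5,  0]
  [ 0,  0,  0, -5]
x^4 + 20*x^3 + 150*x^2 + 500*x + 625

Expanding det(x·I − A) (e.g. by cofactor expansion or by noting that A is similar to its Jordan form J, which has the same characteristic polynomial as A) gives
  χ_A(x) = x^4 + 20*x^3 + 150*x^2 + 500*x + 625
which factors as (x + 5)^4. The eigenvalues (with algebraic multiplicities) are λ = -5 with multiplicity 4.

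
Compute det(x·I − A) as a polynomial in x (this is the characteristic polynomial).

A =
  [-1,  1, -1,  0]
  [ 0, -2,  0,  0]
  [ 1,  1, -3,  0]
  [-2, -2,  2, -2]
x^4 + 8*x^3 + 24*x^2 + 32*x + 16

Expanding det(x·I − A) (e.g. by cofactor expansion or by noting that A is similar to its Jordan form J, which has the same characteristic polynomial as A) gives
  χ_A(x) = x^4 + 8*x^3 + 24*x^2 + 32*x + 16
which factors as (x + 2)^4. The eigenvalues (with algebraic multiplicities) are λ = -2 with multiplicity 4.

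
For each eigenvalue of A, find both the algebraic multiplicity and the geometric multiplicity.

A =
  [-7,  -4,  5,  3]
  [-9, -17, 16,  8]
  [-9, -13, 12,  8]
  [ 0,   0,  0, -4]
λ = -4: alg = 4, geom = 2

Step 1 — factor the characteristic polynomial to read off the algebraic multiplicities:
  χ_A(x) = (x + 4)^4

Step 2 — compute geometric multiplicities via the rank-nullity identity g(λ) = n − rank(A − λI):
  rank(A − (-4)·I) = 2, so dim ker(A − (-4)·I) = n − 2 = 2

Summary:
  λ = -4: algebraic multiplicity = 4, geometric multiplicity = 2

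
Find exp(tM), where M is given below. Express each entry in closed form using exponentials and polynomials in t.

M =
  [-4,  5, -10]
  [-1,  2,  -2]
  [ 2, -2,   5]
e^{tM} =
  [-5*t*exp(t) + exp(t), 5*t*exp(t), -10*t*exp(t)]
  [-t*exp(t), t*exp(t) + exp(t), -2*t*exp(t)]
  [2*t*exp(t), -2*t*exp(t), 4*t*exp(t) + exp(t)]

Strategy: write M = P · J · P⁻¹ where J is a Jordan canonical form, so e^{tM} = P · e^{tJ} · P⁻¹, and e^{tJ} can be computed block-by-block.

M has Jordan form
J =
  [1, 1, 0]
  [0, 1, 0]
  [0, 0, 1]
(up to reordering of blocks).

Per-block formulas:
  For a 2×2 Jordan block J_2(1): exp(t · J_2(1)) = e^(1t)·(I + t·N), where N is the 2×2 nilpotent shift.
  For a 1×1 block at λ = 1: exp(t · [1]) = [e^(1t)].

After assembling e^{tJ} and conjugating by P, we get:

e^{tM} =
  [-5*t*exp(t) + exp(t), 5*t*exp(t), -10*t*exp(t)]
  [-t*exp(t), t*exp(t) + exp(t), -2*t*exp(t)]
  [2*t*exp(t), -2*t*exp(t), 4*t*exp(t) + exp(t)]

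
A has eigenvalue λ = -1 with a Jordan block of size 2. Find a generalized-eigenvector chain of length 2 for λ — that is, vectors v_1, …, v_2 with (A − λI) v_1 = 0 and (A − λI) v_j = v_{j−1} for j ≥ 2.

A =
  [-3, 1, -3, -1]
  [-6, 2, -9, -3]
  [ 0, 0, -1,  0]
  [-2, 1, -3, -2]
A Jordan chain for λ = -1 of length 2:
v_1 = (-2, -6, 0, -2)ᵀ
v_2 = (1, 0, 0, 0)ᵀ

Let N = A − (-1)·I. We want v_2 with N^2 v_2 = 0 but N^1 v_2 ≠ 0; then v_{j-1} := N · v_j for j = 2, …, 2.

Pick v_2 = (1, 0, 0, 0)ᵀ.
Then v_1 = N · v_2 = (-2, -6, 0, -2)ᵀ.

Sanity check: (A − (-1)·I) v_1 = (0, 0, 0, 0)ᵀ = 0. ✓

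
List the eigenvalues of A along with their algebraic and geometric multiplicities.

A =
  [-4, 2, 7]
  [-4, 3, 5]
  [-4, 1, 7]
λ = 2: alg = 3, geom = 1

Step 1 — factor the characteristic polynomial to read off the algebraic multiplicities:
  χ_A(x) = (x - 2)^3

Step 2 — compute geometric multiplicities via the rank-nullity identity g(λ) = n − rank(A − λI):
  rank(A − (2)·I) = 2, so dim ker(A − (2)·I) = n − 2 = 1

Summary:
  λ = 2: algebraic multiplicity = 3, geometric multiplicity = 1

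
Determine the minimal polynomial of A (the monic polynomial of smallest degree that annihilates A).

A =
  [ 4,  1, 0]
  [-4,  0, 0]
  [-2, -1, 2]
x^2 - 4*x + 4

The characteristic polynomial is χ_A(x) = (x - 2)^3, so the eigenvalues are known. The minimal polynomial is
  m_A(x) = Π_λ (x − λ)^{k_λ}
where k_λ is the size of the *largest* Jordan block for λ (equivalently, the smallest k with (A − λI)^k v = 0 for every generalised eigenvector v of λ).

  λ = 2: largest Jordan block has size 2, contributing (x − 2)^2

So m_A(x) = (x - 2)^2 = x^2 - 4*x + 4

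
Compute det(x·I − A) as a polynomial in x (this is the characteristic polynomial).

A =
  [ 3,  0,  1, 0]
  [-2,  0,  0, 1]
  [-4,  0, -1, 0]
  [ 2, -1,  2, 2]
x^4 - 4*x^3 + 6*x^2 - 4*x + 1

Expanding det(x·I − A) (e.g. by cofactor expansion or by noting that A is similar to its Jordan form J, which has the same characteristic polynomial as A) gives
  χ_A(x) = x^4 - 4*x^3 + 6*x^2 - 4*x + 1
which factors as (x - 1)^4. The eigenvalues (with algebraic multiplicities) are λ = 1 with multiplicity 4.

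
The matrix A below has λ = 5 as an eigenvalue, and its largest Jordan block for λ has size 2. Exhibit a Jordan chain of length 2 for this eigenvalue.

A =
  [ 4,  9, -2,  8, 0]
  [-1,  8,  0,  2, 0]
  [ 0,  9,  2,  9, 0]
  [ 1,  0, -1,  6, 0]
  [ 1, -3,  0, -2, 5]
A Jordan chain for λ = 5 of length 2:
v_1 = (-1, -1, 0, 1, 1)ᵀ
v_2 = (1, 0, 0, 0, 0)ᵀ

Let N = A − (5)·I. We want v_2 with N^2 v_2 = 0 but N^1 v_2 ≠ 0; then v_{j-1} := N · v_j for j = 2, …, 2.

Pick v_2 = (1, 0, 0, 0, 0)ᵀ.
Then v_1 = N · v_2 = (-1, -1, 0, 1, 1)ᵀ.

Sanity check: (A − (5)·I) v_1 = (0, 0, 0, 0, 0)ᵀ = 0. ✓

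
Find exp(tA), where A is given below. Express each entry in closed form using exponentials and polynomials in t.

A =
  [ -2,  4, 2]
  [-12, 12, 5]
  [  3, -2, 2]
e^{tA} =
  [-3*t^2*exp(4*t) - 6*t*exp(4*t) + exp(4*t), 2*t^2*exp(4*t) + 4*t*exp(4*t), 2*t^2*exp(4*t) + 2*t*exp(4*t)]
  [-9*t^2*exp(4*t)/2 - 12*t*exp(4*t), 3*t^2*exp(4*t) + 8*t*exp(4*t) + exp(4*t), 3*t^2*exp(4*t) + 5*t*exp(4*t)]
  [3*t*exp(4*t), -2*t*exp(4*t), -2*t*exp(4*t) + exp(4*t)]

Strategy: write A = P · J · P⁻¹ where J is a Jordan canonical form, so e^{tA} = P · e^{tJ} · P⁻¹, and e^{tJ} can be computed block-by-block.

A has Jordan form
J =
  [4, 1, 0]
  [0, 4, 1]
  [0, 0, 4]
(up to reordering of blocks).

Per-block formulas:
  For a 3×3 Jordan block J_3(4): exp(t · J_3(4)) = e^(4t)·(I + t·N + (t^2/2)·N^2), where N is the 3×3 nilpotent shift.

After assembling e^{tJ} and conjugating by P, we get:

e^{tA} =
  [-3*t^2*exp(4*t) - 6*t*exp(4*t) + exp(4*t), 2*t^2*exp(4*t) + 4*t*exp(4*t), 2*t^2*exp(4*t) + 2*t*exp(4*t)]
  [-9*t^2*exp(4*t)/2 - 12*t*exp(4*t), 3*t^2*exp(4*t) + 8*t*exp(4*t) + exp(4*t), 3*t^2*exp(4*t) + 5*t*exp(4*t)]
  [3*t*exp(4*t), -2*t*exp(4*t), -2*t*exp(4*t) + exp(4*t)]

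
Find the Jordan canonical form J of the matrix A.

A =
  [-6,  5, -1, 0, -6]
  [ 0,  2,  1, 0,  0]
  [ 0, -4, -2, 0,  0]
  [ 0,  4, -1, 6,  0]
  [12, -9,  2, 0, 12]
J_3(0) ⊕ J_1(6) ⊕ J_1(6)

The characteristic polynomial is
  det(x·I − A) = x^5 - 12*x^4 + 36*x^3 = x^3*(x - 6)^2

Eigenvalues and multiplicities (the geometric multiplicity of λ is n − rank(A − λI), which equals the number of Jordan blocks for λ):
  λ = 0: algebraic multiplicity = 3, geometric multiplicity = 1
  λ = 6: algebraic multiplicity = 2, geometric multiplicity = 2

Determining the block sizes for each eigenvalue:
  λ = 0: one block (gm = 1), so the single block has size am = 3 → block sizes [3]
  λ = 6: gm = am = 2, so every block has size 1 → block sizes [1, 1]

Assembling the blocks gives a Jordan form
J =
  [0, 1, 0, 0, 0]
  [0, 0, 1, 0, 0]
  [0, 0, 0, 0, 0]
  [0, 0, 0, 6, 0]
  [0, 0, 0, 0, 6]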